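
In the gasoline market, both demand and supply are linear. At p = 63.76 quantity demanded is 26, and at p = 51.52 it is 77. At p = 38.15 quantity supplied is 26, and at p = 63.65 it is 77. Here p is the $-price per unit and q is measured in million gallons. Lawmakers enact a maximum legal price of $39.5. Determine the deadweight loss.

$376.71 million

Demand slope = (51.52 − 63.76)/(77 − 26) = −0.24, so p = 70 − 0.24q.
Supply slope = (63.65 − 38.15)/(77 − 26) = 0.5, so p = 25.15 + 0.5q.
Competitive equilibrium: 70 − 0.24q = 25.15 + 0.5q → q* = 60.6081, p* = 55.4541.
At the ceiling p = 39.5, quantity supplied = (39.5 − 25.15)/0.5 = 28.7.
Willingness to pay at q' = 28.7: 70 − 0.24·28.7 = 63.112.
Δq = 60.6081 − 28.7 = 31.9081; wedge = 63.112 − 39.5 = 23.612.
Deadweight loss = ½ × 31.9081 × 23.612 = $376.71 million.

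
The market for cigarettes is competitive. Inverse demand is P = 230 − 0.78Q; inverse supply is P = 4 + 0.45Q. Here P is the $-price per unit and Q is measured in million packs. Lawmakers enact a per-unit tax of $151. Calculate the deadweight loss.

Competitive equilibrium: 230 − 0.78Q = 4 + 0.45Q → Q* = 183.7398, P* = 86.6829.
With the tax, the buyer price exceeds the seller price by 151: (230 − 0.78Q) − (4 + 0.45Q) = 151 → Q' = 60.9756.
ΔQ = 183.7398 − 60.9756 = 122.7642; the wedge equals the tax, 151.
Deadweight loss = ½ × 122.7642 × 151 = $9268.70 million.

$9268.70 million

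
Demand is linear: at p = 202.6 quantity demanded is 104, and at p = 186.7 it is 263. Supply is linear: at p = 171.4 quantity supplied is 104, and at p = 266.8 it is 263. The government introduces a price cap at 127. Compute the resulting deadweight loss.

Demand slope = (186.7 − 202.6)/(263 − 104) = −0.1, so p = 213 − 0.1q.
Supply slope = (266.8 − 171.4)/(263 − 104) = 0.6, so p = 109 + 0.6q.
Competitive equilibrium: 213 − 0.1q = 109 + 0.6q → q* = 148.5714, p* = 198.1429.
At the ceiling p = 127, quantity supplied = (127 − 109)/0.6 = 30.
Willingness to pay at q' = 30: 213 − 0.1·30 = 210.
Δq = 148.5714 − 30 = 118.5714; wedge = 210 − 127 = 83.
Welfare loss = ½ × 118.5714 × 83 = 4920.71.

4920.71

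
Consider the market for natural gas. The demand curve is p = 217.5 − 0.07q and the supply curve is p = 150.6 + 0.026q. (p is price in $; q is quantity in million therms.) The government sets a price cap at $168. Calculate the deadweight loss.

Competitive equilibrium: 217.5 − 0.07q = 150.6 + 0.026q → q* = 696.875, p* = 168.7188.
At the ceiling p = 168, quantity supplied = (168 − 150.6)/0.026 = 669.2308.
Willingness to pay at q' = 669.2308: 217.5 − 0.07·669.2308 = 170.6538.
Δq = 696.875 − 669.2308 = 27.6442; wedge = 170.6538 − 168 = 2.6538.
The triangle = ½ × 27.6442 × 2.6538 = $36.68 million.

$36.68 million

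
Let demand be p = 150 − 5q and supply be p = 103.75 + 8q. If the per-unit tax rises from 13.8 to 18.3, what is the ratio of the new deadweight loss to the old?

1.759

Competitive equilibrium: 150 − 5q = 103.75 + 8q → q* = 3.5577, p* = 132.2115.
For a per-unit tax t: Δq = t/13, so DWL = ½·t·(t/13) = t²/26.
At t = 13.8: DWL = 7.325. At t = 18.3: DWL = 12.880.
Ratio = (18.3/13.8)² = 1.759.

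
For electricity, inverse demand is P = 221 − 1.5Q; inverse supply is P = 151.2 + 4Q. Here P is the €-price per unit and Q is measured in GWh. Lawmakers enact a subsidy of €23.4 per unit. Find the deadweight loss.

Competitive equilibrium: 221 − 1.5Q = 151.2 + 4Q → Q* = 12.6909, P* = 201.9636.
The subsidy lowers effective supply by 23.4: P = 127.8 + 4Q.
New quantity: 221 − 1.5Q = 127.8 + 4Q → Q' = 16.9455.
Overproduction ΔQ = 16.9455 − 12.6909 = 4.2546; wedge = subsidy = 23.4.
Welfare loss = ½ × 4.2546 × 23.4 = €49.78.

€49.78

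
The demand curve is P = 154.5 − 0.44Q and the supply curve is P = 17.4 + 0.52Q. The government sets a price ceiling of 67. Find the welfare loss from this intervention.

Competitive equilibrium: 154.5 − 0.44Q = 17.4 + 0.52Q → Q* = 142.8125, P* = 91.6625.
At the ceiling P = 67, quantity supplied = (67 − 17.4)/0.52 = 95.38462.
Willingness to pay at Q' = 95.38462: 154.5 − 0.44·95.38462 = 112.53077.
ΔQ = 142.8125 − 95.38462 = 47.42788; wedge = 112.53077 − 67 = 45.53077.
DWL = ½ × 47.42788 × 45.53077 = 1079.71.

1079.71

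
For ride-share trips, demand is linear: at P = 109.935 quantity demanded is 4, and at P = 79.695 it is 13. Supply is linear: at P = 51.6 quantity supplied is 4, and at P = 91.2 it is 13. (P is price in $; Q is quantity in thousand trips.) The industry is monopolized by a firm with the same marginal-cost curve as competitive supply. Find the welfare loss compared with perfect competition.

$46.99 thousand

Demand slope = (79.695 − 109.935)/(13 − 4) = −3.36, so P = 123.375 − 3.36Q.
Supply slope = (91.2 − 51.6)/(13 − 4) = 4.4, so P = 34 + 4.4Q.
Competitive equilibrium: 123.375 − 3.36Q = 34 + 4.4Q → Q* = 11.5174, P* = 84.6765.
Marginal revenue: MR = 123.375 − 6.72Q. Set MR = MC: 123.375 − 6.72Q = 34 + 4.4Q → Q_m = 8.0373.
Price P_m = 123.375 − 3.36·8.0373 = 96.3697; MC(Q_m) = 34 + 4.4·8.0373 = 69.3641.
Competitive Q* = 11.5174, so ΔQ = 3.4801; wedge = 96.3697 − 69.3641 = 27.0056.
DWL = ½ × 3.4801 × 27.0056 = $46.99 thousand.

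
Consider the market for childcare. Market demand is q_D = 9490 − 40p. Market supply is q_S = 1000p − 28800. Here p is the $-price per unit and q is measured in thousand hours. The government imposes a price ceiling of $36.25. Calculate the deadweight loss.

$4183.89 thousand

In inverse form: demand p = 237.25 − 0.025q, supply p = 28.8 + 0.001q.
Competitive equilibrium: 237.25 − 0.025q = 28.8 + 0.001q → q* = 8017.3077, p* = 36.8173.
At the ceiling p = 36.25, quantity supplied = (36.25 − 28.8)/0.001 = 7450.
Willingness to pay at q' = 7450: 237.25 − 0.025·7450 = 51.
Δq = 8017.3077 − 7450 = 567.3077; wedge = 51 − 36.25 = 14.75.
DWL = ½ × 567.3077 × 14.75 = $4183.89 thousand.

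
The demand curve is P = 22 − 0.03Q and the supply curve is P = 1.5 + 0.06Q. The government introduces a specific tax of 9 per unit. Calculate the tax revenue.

1150

Competitive equilibrium: 22 − 0.03Q = 1.5 + 0.06Q → Q* = 227.7778, P* = 15.1667.
With the tax, the buyer price exceeds the seller price by 9: (22 − 0.03Q) − (1.5 + 0.06Q) = 9 → Q' = 127.7778.
Tax revenue = 9 × 127.7778 = 1150.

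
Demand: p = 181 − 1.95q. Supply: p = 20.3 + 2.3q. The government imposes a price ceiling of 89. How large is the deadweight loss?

134.04

Competitive equilibrium: 181 − 1.95q = 20.3 + 2.3q → q* = 37.8118, p* = 107.2671.
At the ceiling p = 89, quantity supplied = (89 − 20.3)/2.3 = 29.8696.
Willingness to pay at q' = 29.8696: 181 − 1.95·29.8696 = 122.7543.
Δq = 37.8118 − 29.8696 = 7.9422; wedge = 122.7543 − 89 = 33.7543.
DWL = ½ × 7.9422 × 33.7543 = 134.04.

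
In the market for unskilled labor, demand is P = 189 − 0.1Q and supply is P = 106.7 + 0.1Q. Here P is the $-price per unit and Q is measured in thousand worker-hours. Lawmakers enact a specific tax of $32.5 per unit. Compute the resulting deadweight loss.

Competitive equilibrium: 189 − 0.1Q = 106.7 + 0.1Q → Q* = 411.5, P* = 147.85.
With the tax, the buyer price exceeds the seller price by 32.5: (189 − 0.1Q) − (106.7 + 0.1Q) = 32.5 → Q' = 249.
ΔQ = 411.5 − 249 = 162.5; the wedge equals the tax, 32.5.
DWL = ½ × 162.5 × 32.5 = $2640.625 thousand.

$2640.625 thousand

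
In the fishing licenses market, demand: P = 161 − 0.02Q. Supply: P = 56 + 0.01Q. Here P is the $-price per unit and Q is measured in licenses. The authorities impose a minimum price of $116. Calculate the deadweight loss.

$23437.50

Competitive equilibrium: 161 − 0.02Q = 56 + 0.01Q → Q* = 3500, P* = 91.
At the floor P = 116, quantity demanded = (161 − 116)/0.02 = 2250.
Sellers' marginal cost at Q' = 2250: 56 + 0.01·2250 = 78.5.
ΔQ = 3500 − 2250 = 1250; wedge = 116 − 78.5 = 37.5.
Deadweight loss = ½ × 1250 × 37.5 = $23437.50.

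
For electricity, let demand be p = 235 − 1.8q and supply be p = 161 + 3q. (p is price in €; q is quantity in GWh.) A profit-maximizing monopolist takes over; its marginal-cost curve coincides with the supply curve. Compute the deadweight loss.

Competitive equilibrium: 235 − 1.8q = 161 + 3q → q* = 15.4167, p* = 207.25.
Marginal revenue: MR = 235 − 3.6q. Set MR = MC: 235 − 3.6q = 161 + 3q → q_m = 11.2121.
Price p_m = 235 − 1.8·11.2121 = 214.8182; MC(q_m) = 161 + 3·11.2121 = 194.6363.
Competitive q* = 15.4167, so Δq = 4.2046; wedge = 214.8182 − 194.6363 = 20.1819.
The triangle = ½ × 4.2046 × 20.1819 = €42.43.

€42.43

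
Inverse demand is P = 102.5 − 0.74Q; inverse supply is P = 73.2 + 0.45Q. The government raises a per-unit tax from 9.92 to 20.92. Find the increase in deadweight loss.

Competitive equilibrium: 102.5 − 0.74Q = 73.2 + 0.45Q → Q* = 24.6218, P* = 84.2798.
For a per-unit tax t: ΔQ = t/1.19, so DWL = ½·t·(t/1.19) = t²/2.38.
At t = 9.92: DWL = 41.347. At t = 20.92: DWL = 183.885.
Increase = 183.885 − 41.347 = 142.54.

142.54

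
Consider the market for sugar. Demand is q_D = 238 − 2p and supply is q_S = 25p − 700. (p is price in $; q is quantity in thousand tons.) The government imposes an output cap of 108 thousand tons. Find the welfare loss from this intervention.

$988.87 thousand

In inverse form: demand p = 119 − 0.5q, supply p = 28 + 0.04q.
Competitive equilibrium: 119 − 0.5q = 28 + 0.04q → q* = 168.5185, p* = 34.7407.
At q = 108: demand price = 119 − 0.5·108 = 65; supply price = 28 + 0.04·108 = 32.32.
Δq = 168.5185 − 108 = 60.5185; wedge = 65 − 32.32 = 32.68.
Deadweight loss = ½ × 60.5185 × 32.68 = $988.87 thousand.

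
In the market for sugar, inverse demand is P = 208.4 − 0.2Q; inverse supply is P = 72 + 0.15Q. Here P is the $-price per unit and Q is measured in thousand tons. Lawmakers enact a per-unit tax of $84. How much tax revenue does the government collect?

$12576 thousand

Competitive equilibrium: 208.4 − 0.2Q = 72 + 0.15Q → Q* = 389.7143, P* = 130.4571.
With the tax, the buyer price exceeds the seller price by 84: (208.4 − 0.2Q) − (72 + 0.15Q) = 84 → Q' = 149.7143.
Tax revenue = 84 × 149.7143 = $12576 thousand.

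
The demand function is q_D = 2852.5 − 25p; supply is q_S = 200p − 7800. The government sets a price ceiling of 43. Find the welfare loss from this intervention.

In inverse form: demand p = 114.1 − 0.04q, supply p = 39 + 0.005q.
Competitive equilibrium: 114.1 − 0.04q = 39 + 0.005q → q* = 1668.8889, p* = 47.3444.
At the ceiling p = 43, quantity supplied = (43 − 39)/0.005 = 800.
Willingness to pay at q' = 800: 114.1 − 0.04·800 = 82.1.
Δq = 1668.8889 − 800 = 868.8889; wedge = 82.1 − 43 = 39.1.
Deadweight loss = ½ × 868.8889 × 39.1 = 16986.78.

16986.78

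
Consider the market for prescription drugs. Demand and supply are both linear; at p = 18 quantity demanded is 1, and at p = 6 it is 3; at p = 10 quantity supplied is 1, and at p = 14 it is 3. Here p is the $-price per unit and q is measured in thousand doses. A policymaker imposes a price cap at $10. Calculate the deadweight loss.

Demand slope = (6 − 18)/(3 − 1) = −6, so p = 24 − 6q.
Supply slope = (14 − 10)/(3 − 1) = 2, so p = 8 + 2q.
Competitive equilibrium: 24 − 6q = 8 + 2q → q* = 2, p* = 12.
At the ceiling p = 10, quantity supplied = (10 − 8)/2 = 1.
Willingness to pay at q' = 1: 24 − 6·1 = 18.
Δq = 2 − 1 = 1; wedge = 18 − 10 = 8.
The triangle = ½ × 1 × 8 = $4 thousand.

$4 thousand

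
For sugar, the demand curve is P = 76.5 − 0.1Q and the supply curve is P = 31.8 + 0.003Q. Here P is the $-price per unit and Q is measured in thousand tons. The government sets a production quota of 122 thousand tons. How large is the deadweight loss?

$5012.59 thousand

Competitive equilibrium: 76.5 − 0.1Q = 31.8 + 0.003Q → Q* = 433.9806, P* = 33.1019.
At Q = 122: demand price = 76.5 − 0.1·122 = 64.3; supply price = 31.8 + 0.003·122 = 32.166.
ΔQ = 433.9806 − 122 = 311.9806; wedge = 64.3 − 32.166 = 32.134.
Welfare loss = ½ × 311.9806 × 32.134 = $5012.59 thousand.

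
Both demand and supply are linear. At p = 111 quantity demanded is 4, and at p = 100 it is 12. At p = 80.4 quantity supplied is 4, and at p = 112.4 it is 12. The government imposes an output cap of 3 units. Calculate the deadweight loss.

120.39

Demand slope = (100 − 111)/(12 − 4) = −1.375, so p = 116.5 − 1.375q.
Supply slope = (112.4 − 80.4)/(12 − 4) = 4, so p = 64.4 + 4q.
Competitive equilibrium: 116.5 − 1.375q = 64.4 + 4q → q* = 9.693, p* = 103.1721.
At q = 3: demand price = 116.5 − 1.375·3 = 112.375; supply price = 64.4 + 4·3 = 76.4.
Δq = 9.693 − 3 = 6.693; wedge = 112.375 − 76.4 = 35.975.
DWL = ½ × 6.693 × 35.975 = 120.39.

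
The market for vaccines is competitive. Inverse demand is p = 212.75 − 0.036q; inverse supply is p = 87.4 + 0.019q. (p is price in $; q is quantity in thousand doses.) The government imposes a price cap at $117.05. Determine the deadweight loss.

Competitive equilibrium: 212.75 − 0.036q = 87.4 + 0.019q → q* = 2279.09091, p* = 130.70273.
At the ceiling p = 117.05, quantity supplied = (117.05 − 87.4)/0.019 = 1560.52632.
Willingness to pay at q' = 1560.52632: 212.75 − 0.036·1560.52632 = 156.57105.
Δq = 2279.09091 − 1560.52632 = 718.56459; wedge = 156.57105 − 117.05 = 39.52105.
Deadweight loss = ½ × 718.56459 × 39.52105 = $14199.21 thousand.

$14199.21 thousand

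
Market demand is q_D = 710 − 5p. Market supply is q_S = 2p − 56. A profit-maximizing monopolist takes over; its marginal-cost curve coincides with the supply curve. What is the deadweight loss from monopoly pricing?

458.41

In inverse form: demand p = 142 − 0.2q, supply p = 28 + 0.5q.
Competitive equilibrium: 142 − 0.2q = 28 + 0.5q → q* = 162.8571, p* = 109.4286.
Marginal revenue: MR = 142 − 0.4q. Set MR = MC: 142 − 0.4q = 28 + 0.5q → q_m = 126.6667.
Price p_m = 142 − 0.2·126.6667 = 116.6667; MC(q_m) = 28 + 0.5·126.6667 = 91.3334.
Competitive q* = 162.8571, so Δq = 36.1904; wedge = 116.6667 − 91.3334 = 25.3333.
Welfare loss = ½ × 36.1904 × 25.3333 = 458.41.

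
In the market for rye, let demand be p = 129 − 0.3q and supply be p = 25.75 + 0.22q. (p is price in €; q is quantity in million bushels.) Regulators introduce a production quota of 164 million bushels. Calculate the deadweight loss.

Competitive equilibrium: 129 − 0.3q = 25.75 + 0.22q → q* = 198.5577, p* = 69.4327.
At q = 164: demand price = 129 − 0.3·164 = 79.8; supply price = 25.75 + 0.22·164 = 61.83.
Δq = 198.5577 − 164 = 34.5577; wedge = 79.8 − 61.83 = 17.97.
The triangle = ½ × 34.5577 × 17.97 = €310.50 million.

€310.50 million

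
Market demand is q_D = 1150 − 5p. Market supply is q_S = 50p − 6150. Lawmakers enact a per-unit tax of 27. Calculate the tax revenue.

9818.18

In inverse form: demand p = 230 − 0.2q, supply p = 123 + 0.02q.
Competitive equilibrium: 230 − 0.2q = 123 + 0.02q → q* = 486.3636, p* = 132.7273.
With the tax, the buyer price exceeds the seller price by 27: (230 − 0.2q) − (123 + 0.02q) = 27 → q' = 363.6364.
Tax revenue = 27 × 363.6364 = 9818.18.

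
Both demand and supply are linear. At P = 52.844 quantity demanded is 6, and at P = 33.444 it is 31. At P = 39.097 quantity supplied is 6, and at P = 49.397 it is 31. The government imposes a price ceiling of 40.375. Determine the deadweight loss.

42.61

Demand slope = (33.444 − 52.844)/(31 − 6) = −0.776, so P = 57.5 − 0.776Q.
Supply slope = (49.397 − 39.097)/(31 − 6) = 0.412, so P = 36.625 + 0.412Q.
Competitive equilibrium: 57.5 − 0.776Q = 36.625 + 0.412Q → Q* = 17.5715, P* = 43.8645.
At the ceiling P = 40.375, quantity supplied = (40.375 − 36.625)/0.412 = 9.1019.
Willingness to pay at Q' = 9.1019: 57.5 − 0.776·9.1019 = 50.4369.
ΔQ = 17.5715 − 9.1019 = 8.4696; wedge = 50.4369 − 40.375 = 10.0619.
The triangle = ½ × 8.4696 × 10.0619 = 42.61.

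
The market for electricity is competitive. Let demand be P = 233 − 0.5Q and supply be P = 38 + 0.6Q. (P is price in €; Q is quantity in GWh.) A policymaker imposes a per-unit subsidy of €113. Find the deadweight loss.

€5804.09

Competitive equilibrium: 233 − 0.5Q = 38 + 0.6Q → Q* = 177.2727, P* = 144.3636.
The subsidy lowers effective supply by 113: P = 0.6Q − 75.
New quantity: 233 − 0.5Q = 0.6Q − 75 → Q' = 280.
Overproduction ΔQ = 280 − 177.2727 = 102.7273; wedge = subsidy = 113.
The triangle = ½ × 102.7273 × 113 = €5804.09.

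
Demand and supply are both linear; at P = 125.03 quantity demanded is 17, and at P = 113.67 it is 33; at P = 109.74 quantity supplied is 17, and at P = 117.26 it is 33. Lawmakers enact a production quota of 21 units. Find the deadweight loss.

Demand slope = (113.67 − 125.03)/(33 − 17) = −0.71, so P = 137.1 − 0.71Q.
Supply slope = (117.26 − 109.74)/(33 − 17) = 0.47, so P = 101.75 + 0.47Q.
Competitive equilibrium: 137.1 − 0.71Q = 101.75 + 0.47Q → Q* = 29.9576, P* = 115.8301.
At Q = 21: demand price = 137.1 − 0.71·21 = 122.19; supply price = 101.75 + 0.47·21 = 111.62.
ΔQ = 29.9576 − 21 = 8.9576; wedge = 122.19 − 111.62 = 10.57.
Deadweight loss = ½ × 8.9576 × 10.57 = 47.34.

47.34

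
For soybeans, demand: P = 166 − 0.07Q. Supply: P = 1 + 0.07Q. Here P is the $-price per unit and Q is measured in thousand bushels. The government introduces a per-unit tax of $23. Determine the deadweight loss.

$1889.29 thousand

Competitive equilibrium: 166 − 0.07Q = 1 + 0.07Q → Q* = 1178.5714, P* = 83.5.
With the tax, the buyer price exceeds the seller price by 23: (166 − 0.07Q) − (1 + 0.07Q) = 23 → Q' = 1014.2857.
ΔQ = 1178.5714 − 1014.2857 = 164.2857; the wedge equals the tax, 23.
Deadweight loss = ½ × 164.2857 × 23 = $1889.29 thousand.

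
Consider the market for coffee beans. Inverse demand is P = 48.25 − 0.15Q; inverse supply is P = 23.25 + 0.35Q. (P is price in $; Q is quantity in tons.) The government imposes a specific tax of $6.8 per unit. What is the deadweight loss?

$46.24

Competitive equilibrium: 48.25 − 0.15Q = 23.25 + 0.35Q → Q* = 50, P* = 40.75.
With the tax, the buyer price exceeds the seller price by 6.8: (48.25 − 0.15Q) − (23.25 + 0.35Q) = 6.8 → Q' = 36.4.
ΔQ = 50 − 36.4 = 13.6; the wedge equals the tax, 6.8.
Welfare loss = ½ × 13.6 × 6.8 = $46.24.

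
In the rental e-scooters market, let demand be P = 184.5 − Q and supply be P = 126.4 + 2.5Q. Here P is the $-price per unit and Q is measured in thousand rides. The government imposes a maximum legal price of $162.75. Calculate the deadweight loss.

Competitive equilibrium: 184.5 − Q = 126.4 + 2.5Q → Q* = 16.6, P* = 167.9.
At the ceiling P = 162.75, quantity supplied = (162.75 − 126.4)/2.5 = 14.54.
Willingness to pay at Q' = 14.54: 184.5 − 1·14.54 = 169.96.
ΔQ = 16.6 − 14.54 = 2.06; wedge = 169.96 − 162.75 = 7.21.
Deadweight loss = ½ × 2.06 × 7.21 = $7.43 thousand.

$7.43 thousand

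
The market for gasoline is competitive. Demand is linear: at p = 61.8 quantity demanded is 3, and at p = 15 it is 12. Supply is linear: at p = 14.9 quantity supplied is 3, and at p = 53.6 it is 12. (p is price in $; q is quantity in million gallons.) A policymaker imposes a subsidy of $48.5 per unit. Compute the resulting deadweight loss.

Demand slope = (15 − 61.8)/(12 − 3) = −5.2, so p = 77.4 − 5.2q.
Supply slope = (53.6 − 14.9)/(12 − 3) = 4.3, so p = 2 + 4.3q.
Competitive equilibrium: 77.4 − 5.2q = 2 + 4.3q → q* = 7.9368, p* = 36.1284.
The subsidy lowers effective supply by 48.5: p = 4.3q − 46.5.
New quantity: 77.4 − 5.2q = 4.3q − 46.5 → q' = 13.0421.
Overproduction Δq = 13.0421 − 7.9368 = 5.1053; wedge = subsidy = 48.5.
The triangle = ½ × 5.1053 × 48.5 = $123.80 million.

$123.80 million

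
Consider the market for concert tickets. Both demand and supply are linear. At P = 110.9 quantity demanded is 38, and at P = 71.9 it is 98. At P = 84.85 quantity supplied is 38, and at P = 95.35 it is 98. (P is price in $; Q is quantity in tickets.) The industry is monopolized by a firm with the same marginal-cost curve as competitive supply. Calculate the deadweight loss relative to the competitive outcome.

Demand slope = (71.9 − 110.9)/(98 − 38) = −0.65, so P = 135.6 − 0.65Q.
Supply slope = (95.35 − 84.85)/(98 − 38) = 0.175, so P = 78.2 + 0.175Q.
Competitive equilibrium: 135.6 − 0.65Q = 78.2 + 0.175Q → Q* = 69.5758, P* = 90.3758.
Marginal revenue: MR = 135.6 − 1.3Q. Set MR = MC: 135.6 − 1.3Q = 78.2 + 0.175Q → Q_m = 38.9153.
Price P_m = 135.6 − 0.65·38.9153 = 110.3051; MC(Q_m) = 78.2 + 0.175·38.9153 = 85.0102.
Competitive Q* = 69.5758, so ΔQ = 30.6605; wedge = 110.3051 − 85.0102 = 25.2949.
Welfare loss = ½ × 30.6605 × 25.2949 = $387.78.

$387.78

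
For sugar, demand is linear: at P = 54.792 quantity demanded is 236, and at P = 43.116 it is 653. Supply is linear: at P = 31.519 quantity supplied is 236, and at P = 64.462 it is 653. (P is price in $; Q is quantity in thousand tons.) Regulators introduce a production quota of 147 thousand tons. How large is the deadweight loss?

Demand slope = (43.116 − 54.792)/(653 − 236) = −0.028, so P = 61.4 − 0.028Q.
Supply slope = (64.462 − 31.519)/(653 − 236) = 0.079, so P = 12.875 + 0.079Q.
Competitive equilibrium: 61.4 − 0.028Q = 12.875 + 0.079Q → Q* = 453.5047, P* = 48.7019.
At Q = 147: demand price = 61.4 − 0.028·147 = 57.284; supply price = 12.875 + 0.079·147 = 24.488.
ΔQ = 453.5047 − 147 = 306.5047; wedge = 57.284 − 24.488 = 32.796.
Welfare loss = ½ × 306.5047 × 32.796 = $5026.06 thousand.

$5026.06 thousand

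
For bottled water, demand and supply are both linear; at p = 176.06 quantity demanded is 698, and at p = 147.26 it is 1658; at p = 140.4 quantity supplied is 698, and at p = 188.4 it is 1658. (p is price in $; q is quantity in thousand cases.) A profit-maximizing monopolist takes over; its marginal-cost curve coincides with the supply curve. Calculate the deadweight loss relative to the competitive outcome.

$3892.06 thousand

Demand slope = (147.26 − 176.06)/(1658 − 698) = −0.03, so p = 197 − 0.03q.
Supply slope = (188.4 − 140.4)/(1658 − 698) = 0.05, so p = 105.5 + 0.05q.
Competitive equilibrium: 197 − 0.03q = 105.5 + 0.05q → q* = 1143.75, p* = 162.6875.
Marginal revenue: MR = 197 − 0.06q. Set MR = MC: 197 − 0.06q = 105.5 + 0.05q → q_m = 831.81818.
Price p_m = 197 − 0.03·831.81818 = 172.04545; MC(q_m) = 105.5 + 0.05·831.81818 = 147.09091.
Competitive q* = 1143.75, so Δq = 311.93182; wedge = 172.04545 − 147.09091 = 24.95454.
The triangle = ½ × 311.93182 × 24.95454 = $3892.06 thousand.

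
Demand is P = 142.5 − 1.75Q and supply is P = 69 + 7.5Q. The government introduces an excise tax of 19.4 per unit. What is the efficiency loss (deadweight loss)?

Competitive equilibrium: 142.5 − 1.75Q = 69 + 7.5Q → Q* = 7.9459, P* = 128.5946.
With the tax, the buyer price exceeds the seller price by 19.4: (142.5 − 1.75Q) − (69 + 7.5Q) = 19.4 → Q' = 5.8486.
ΔQ = 7.9459 − 5.8486 = 2.0973; the wedge equals the tax, 19.4.
Welfare loss = ½ × 2.0973 × 19.4 = 20.34.

20.34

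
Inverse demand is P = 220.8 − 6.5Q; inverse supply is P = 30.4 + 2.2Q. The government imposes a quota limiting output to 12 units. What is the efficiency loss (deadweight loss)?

Competitive equilibrium: 220.8 − 6.5Q = 30.4 + 2.2Q → Q* = 21.8851, P* = 78.5471.
At Q = 12: demand price = 220.8 − 6.5·12 = 142.8; supply price = 30.4 + 2.2·12 = 56.8.
ΔQ = 21.8851 − 12 = 9.8851; wedge = 142.8 − 56.8 = 86.
Welfare loss = ½ × 9.8851 × 86 = 425.06.

425.06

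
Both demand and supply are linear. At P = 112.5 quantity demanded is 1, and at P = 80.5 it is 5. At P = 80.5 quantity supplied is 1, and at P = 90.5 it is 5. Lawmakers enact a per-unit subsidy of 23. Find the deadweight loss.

Demand slope = (80.5 − 112.5)/(5 − 1) = −8, so P = 120.5 − 8Q.
Supply slope = (90.5 − 80.5)/(5 − 1) = 2.5, so P = 78 + 2.5Q.
Competitive equilibrium: 120.5 − 8Q = 78 + 2.5Q → Q* = 4.0476, P* = 88.119.
The subsidy lowers effective supply by 23: P = 55 + 2.5Q.
New quantity: 120.5 − 8Q = 55 + 2.5Q → Q' = 6.2381.
Overproduction ΔQ = 6.2381 − 4.0476 = 2.1905; wedge = subsidy = 23.
DWL = ½ × 2.1905 × 23 = 25.19.

25.19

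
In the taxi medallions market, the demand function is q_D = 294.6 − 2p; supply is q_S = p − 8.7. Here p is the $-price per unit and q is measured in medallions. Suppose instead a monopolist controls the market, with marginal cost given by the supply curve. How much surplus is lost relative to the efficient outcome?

$400.21

In inverse form: demand p = 147.3 − 0.5q, supply p = 8.7 + q.
Competitive equilibrium: 147.3 − 0.5q = 8.7 + q → q* = 92.4, p* = 101.1.
Marginal revenue: MR = 147.3 − q. Set MR = MC: 147.3 − q = 8.7 + q → q_m = 69.3.
Price p_m = 147.3 − 0.5·69.3 = 112.65; MC(q_m) = 8.7 + 1·69.3 = 78.
Competitive q* = 92.4, so Δq = 23.1; wedge = 112.65 − 78 = 34.65.
Welfare loss = ½ × 23.1 × 34.65 = $400.21.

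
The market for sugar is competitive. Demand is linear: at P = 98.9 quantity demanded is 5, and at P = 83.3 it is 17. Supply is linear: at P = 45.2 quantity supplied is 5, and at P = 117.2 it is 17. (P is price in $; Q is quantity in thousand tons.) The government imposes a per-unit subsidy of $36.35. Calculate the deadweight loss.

Demand slope = (83.3 − 98.9)/(17 − 5) = −1.3, so P = 105.4 − 1.3Q.
Supply slope = (117.2 − 45.2)/(17 − 5) = 6, so P = 15.2 + 6Q.
Competitive equilibrium: 105.4 − 1.3Q = 15.2 + 6Q → Q* = 12.3562, P* = 89.337.
The subsidy lowers effective supply by 36.35: P = 6Q − 21.15.
New quantity: 105.4 − 1.3Q = 6Q − 21.15 → Q' = 17.3356.
Overproduction ΔQ = 17.3356 − 12.3562 = 4.9794; wedge = subsidy = 36.35.
Deadweight loss = ½ × 4.9794 × 36.35 = $90.50 thousand.

$90.50 thousand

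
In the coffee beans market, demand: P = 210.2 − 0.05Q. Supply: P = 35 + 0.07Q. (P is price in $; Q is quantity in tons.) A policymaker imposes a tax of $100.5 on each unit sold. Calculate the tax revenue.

Competitive equilibrium: 210.2 − 0.05Q = 35 + 0.07Q → Q* = 1460, P* = 137.2.
With the tax, the buyer price exceeds the seller price by 100.5: (210.2 − 0.05Q) − (35 + 0.07Q) = 100.5 → Q' = 622.5.
Tax revenue = 100.5 × 622.5 = $62561.25.

$62561.25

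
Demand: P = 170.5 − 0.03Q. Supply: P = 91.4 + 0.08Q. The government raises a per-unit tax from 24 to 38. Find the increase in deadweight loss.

3945.45

Competitive equilibrium: 170.5 − 0.03Q = 91.4 + 0.08Q → Q* = 719.0909, P* = 148.9273.
For a per-unit tax t: ΔQ = t/0.11, so DWL = ½·t·(t/0.11) = t²/0.22.
At t = 24: DWL = 2618.182. At t = 38: DWL = 6563.636.
Increase = 6563.636 − 2618.182 = 3945.45.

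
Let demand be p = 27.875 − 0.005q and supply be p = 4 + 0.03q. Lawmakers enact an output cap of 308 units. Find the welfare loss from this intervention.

2449.70

Competitive equilibrium: 27.875 − 0.005q = 4 + 0.03q → q* = 682.1429, p* = 24.4643.
At q = 308: demand price = 27.875 − 0.005·308 = 26.335; supply price = 4 + 0.03·308 = 13.24.
Δq = 682.1429 − 308 = 374.1429; wedge = 26.335 − 13.24 = 13.095.
DWL = ½ × 374.1429 × 13.095 = 2449.70.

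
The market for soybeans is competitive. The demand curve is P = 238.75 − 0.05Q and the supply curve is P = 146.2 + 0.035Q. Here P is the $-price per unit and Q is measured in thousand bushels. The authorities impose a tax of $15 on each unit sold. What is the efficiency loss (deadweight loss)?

$1323.53 thousand

Competitive equilibrium: 238.75 − 0.05Q = 146.2 + 0.035Q → Q* = 1088.8235, P* = 184.3088.
With the tax, the buyer price exceeds the seller price by 15: (238.75 − 0.05Q) − (146.2 + 0.035Q) = 15 → Q' = 912.3529.
ΔQ = 1088.8235 − 912.3529 = 176.4706; the wedge equals the tax, 15.
Welfare loss = ½ × 176.4706 × 15 = $1323.53 thousand.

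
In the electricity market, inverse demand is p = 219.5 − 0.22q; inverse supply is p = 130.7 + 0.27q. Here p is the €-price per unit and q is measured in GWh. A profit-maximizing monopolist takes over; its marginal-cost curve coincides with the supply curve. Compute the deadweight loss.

Competitive equilibrium: 219.5 − 0.22q = 130.7 + 0.27q → q* = 181.2245, p* = 179.6306.
Marginal revenue: MR = 219.5 − 0.44q. Set MR = MC: 219.5 − 0.44q = 130.7 + 0.27q → q_m = 125.0704.
Price p_m = 219.5 − 0.22·125.0704 = 191.9845; MC(q_m) = 130.7 + 0.27·125.0704 = 164.469.
Competitive q* = 181.2245, so Δq = 56.1541; wedge = 191.9845 − 164.469 = 27.5155.
The triangle = ½ × 56.1541 × 27.5155 = €772.55.

€772.55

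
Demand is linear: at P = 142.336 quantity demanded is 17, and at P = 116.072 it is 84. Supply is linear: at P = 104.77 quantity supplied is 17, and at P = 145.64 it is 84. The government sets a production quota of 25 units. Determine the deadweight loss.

435.73

Demand slope = (116.072 − 142.336)/(84 − 17) = −0.392, so P = 149 − 0.392Q.
Supply slope = (145.64 − 104.77)/(84 − 17) = 0.61, so P = 94.4 + 0.61Q.
Competitive equilibrium: 149 − 0.392Q = 94.4 + 0.61Q → Q* = 54.491, P* = 127.6395.
At Q = 25: demand price = 149 − 0.392·25 = 139.2; supply price = 94.4 + 0.61·25 = 109.65.
ΔQ = 54.491 − 25 = 29.491; wedge = 139.2 − 109.65 = 29.55.
Deadweight loss = ½ × 29.491 × 29.55 = 435.73.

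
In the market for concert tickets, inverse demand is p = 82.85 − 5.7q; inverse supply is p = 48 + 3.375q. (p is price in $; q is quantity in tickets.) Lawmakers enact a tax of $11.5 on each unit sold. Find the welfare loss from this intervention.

Competitive equilibrium: 82.85 − 5.7q = 48 + 3.375q → q* = 3.8402, p* = 60.9607.
With the tax, the buyer price exceeds the seller price by 11.5: (82.85 − 5.7q) − (48 + 3.375q) = 11.5 → q' = 2.573.
Δq = 3.8402 − 2.573 = 1.2672; the wedge equals the tax, 11.5.
The triangle = ½ × 1.2672 × 11.5 = $7.29.

$7.29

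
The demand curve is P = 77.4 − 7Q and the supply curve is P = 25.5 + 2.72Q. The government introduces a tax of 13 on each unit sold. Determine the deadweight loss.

8.69

Competitive equilibrium: 77.4 − 7Q = 25.5 + 2.72Q → Q* = 5.3395, P* = 40.0235.
With the tax, the buyer price exceeds the seller price by 13: (77.4 − 7Q) − (25.5 + 2.72Q) = 13 → Q' = 4.0021.
ΔQ = 5.3395 − 4.0021 = 1.3374; the wedge equals the tax, 13.
The triangle = ½ × 1.3374 × 13 = 8.69.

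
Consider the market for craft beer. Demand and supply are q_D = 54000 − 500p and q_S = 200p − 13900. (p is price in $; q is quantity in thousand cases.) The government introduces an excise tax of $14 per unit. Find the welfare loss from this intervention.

$14000 thousand

In inverse form: demand p = 108 − 0.002q, supply p = 69.5 + 0.005q.
Competitive equilibrium: 108 − 0.002q = 69.5 + 0.005q → q* = 5500, p* = 97.
With the tax, the buyer price exceeds the seller price by 14: (108 − 0.002q) − (69.5 + 0.005q) = 14 → q' = 3500.
Δq = 5500 − 3500 = 2000; the wedge equals the tax, 14.
Welfare loss = ½ × 2000 × 14 = $14000 thousand.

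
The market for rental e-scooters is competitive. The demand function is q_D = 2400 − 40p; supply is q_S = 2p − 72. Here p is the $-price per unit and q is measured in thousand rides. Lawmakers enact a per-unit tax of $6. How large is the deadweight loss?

$34.29 thousand

In inverse form: demand p = 60 − 0.025q, supply p = 36 + 0.5q.
Competitive equilibrium: 60 − 0.025q = 36 + 0.5q → q* = 45.7143, p* = 58.8571.
With the tax, the buyer price exceeds the seller price by 6: (60 − 0.025q) − (36 + 0.5q) = 6 → q' = 34.2857.
Δq = 45.7143 − 34.2857 = 11.4286; the wedge equals the tax, 6.
Welfare loss = ½ × 11.4286 × 6 = $34.29 thousand.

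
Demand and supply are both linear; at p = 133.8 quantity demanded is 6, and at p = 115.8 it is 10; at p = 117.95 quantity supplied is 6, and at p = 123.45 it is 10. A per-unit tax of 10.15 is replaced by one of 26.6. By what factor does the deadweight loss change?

Demand slope = (115.8 − 133.8)/(10 − 6) = −4.5, so p = 160.8 − 4.5q.
Supply slope = (123.45 − 117.95)/(10 − 6) = 1.375, so p = 109.7 + 1.375q.
Competitive equilibrium: 160.8 − 4.5q = 109.7 + 1.375q → q* = 8.6979, p* = 121.6596.
For a per-unit tax t: Δq = t/5.875, so DWL = ½·t·(t/5.875) = t²/11.75.
At t = 10.15: DWL = 8.768. At t = 26.6: DWL = 60.218.
Ratio = (26.6/10.15)² = 6.868.

6.868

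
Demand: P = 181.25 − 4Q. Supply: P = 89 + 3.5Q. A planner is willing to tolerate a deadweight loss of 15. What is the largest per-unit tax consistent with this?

Competitive equilibrium: 181.25 − 4Q = 89 + 3.5Q → Q* = 12.3, P* = 132.05.
A tax t gives ΔQ = t/7.5 and wedge t, so DWL = t²/15.
t²/15 = 15 → t² = 225 → t = 15.

15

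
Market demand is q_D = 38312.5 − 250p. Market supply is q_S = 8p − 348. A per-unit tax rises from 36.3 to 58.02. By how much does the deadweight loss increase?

7940.43

In inverse form: demand p = 153.25 − 0.004q, supply p = 43.5 + 0.125q.
Competitive equilibrium: 153.25 − 0.004q = 43.5 + 0.125q → q* = 850.7752, p* = 149.8469.
For a per-unit tax t: Δq = t/0.129, so DWL = ½·t·(t/0.129) = t²/0.258.
At t = 36.3: DWL = 5107.326. At t = 58.02: DWL = 13047.753.
Increase = 13047.753 − 5107.326 = 7940.43.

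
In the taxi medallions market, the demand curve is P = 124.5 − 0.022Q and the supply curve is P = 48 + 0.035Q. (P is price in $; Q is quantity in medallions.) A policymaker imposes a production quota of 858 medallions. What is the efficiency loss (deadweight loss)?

Competitive equilibrium: 124.5 − 0.022Q = 48 + 0.035Q → Q* = 1342.1053, P* = 94.9737.
At Q = 858: demand price = 124.5 − 0.022·858 = 105.624; supply price = 48 + 0.035·858 = 78.03.
ΔQ = 1342.1053 − 858 = 484.1053; wedge = 105.624 − 78.03 = 27.594.
DWL = ½ × 484.1053 × 27.594 = $6679.20.

$6679.20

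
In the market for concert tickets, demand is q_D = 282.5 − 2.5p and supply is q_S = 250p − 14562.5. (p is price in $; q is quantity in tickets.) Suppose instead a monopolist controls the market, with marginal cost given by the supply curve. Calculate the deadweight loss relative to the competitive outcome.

$918.26

In inverse form: demand p = 113 − 0.4q, supply p = 58.25 + 0.004q.
Competitive equilibrium: 113 − 0.4q = 58.25 + 0.004q → q* = 135.5198, p* = 58.7921.
Marginal revenue: MR = 113 − 0.8q. Set MR = MC: 113 − 0.8q = 58.25 + 0.004q → q_m = 68.097.
Price p_m = 113 − 0.4·68.097 = 85.7612; MC(q_m) = 58.25 + 0.004·68.097 = 58.5224.
Competitive q* = 135.5198, so Δq = 67.4228; wedge = 85.7612 − 58.5224 = 27.2388.
Welfare loss = ½ × 67.4228 × 27.2388 = $918.26.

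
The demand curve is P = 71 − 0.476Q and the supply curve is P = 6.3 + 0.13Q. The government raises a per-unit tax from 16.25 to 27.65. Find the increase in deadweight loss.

412.92

Competitive equilibrium: 71 − 0.476Q = 6.3 + 0.13Q → Q* = 106.7657, P* = 20.1795.
For a per-unit tax t: ΔQ = t/0.606, so DWL = ½·t·(t/0.606) = t²/1.212.
At t = 16.25: DWL = 217.873. At t = 27.65: DWL = 630.794.
Increase = 630.794 − 217.873 = 412.92.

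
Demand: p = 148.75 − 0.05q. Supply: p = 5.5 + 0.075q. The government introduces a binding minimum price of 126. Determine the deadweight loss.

29842.56

Competitive equilibrium: 148.75 − 0.05q = 5.5 + 0.075q → q* = 1146, p* = 91.45.
At the floor p = 126, quantity demanded = (148.75 − 126)/0.05 = 455.
Sellers' marginal cost at q' = 455: 5.5 + 0.075·455 = 39.625.
Δq = 1146 − 455 = 691; wedge = 126 − 39.625 = 86.375.
Deadweight loss = ½ × 691 × 86.375 = 29842.56.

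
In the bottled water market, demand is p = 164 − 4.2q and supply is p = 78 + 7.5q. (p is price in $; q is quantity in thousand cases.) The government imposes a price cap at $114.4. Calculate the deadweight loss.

Competitive equilibrium: 164 − 4.2q = 78 + 7.5q → q* = 7.3504, p* = 133.1282.
At the ceiling p = 114.4, quantity supplied = (114.4 − 78)/7.5 = 4.8533.
Willingness to pay at q' = 4.8533: 164 − 4.2·4.8533 = 143.6161.
Δq = 7.3504 − 4.8533 = 2.4971; wedge = 143.6161 − 114.4 = 29.2161.
Welfare loss = ½ × 2.4971 × 29.2161 = $36.48 thousand.

$36.48 thousand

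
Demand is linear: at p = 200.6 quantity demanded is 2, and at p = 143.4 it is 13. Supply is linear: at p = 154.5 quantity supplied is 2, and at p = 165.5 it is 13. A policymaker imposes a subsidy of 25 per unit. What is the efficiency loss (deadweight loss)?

Demand slope = (143.4 − 200.6)/(13 − 2) = −5.2, so p = 211 − 5.2q.
Supply slope = (165.5 − 154.5)/(13 − 2) = 1, so p = 152.5 + q.
Competitive equilibrium: 211 − 5.2q = 152.5 + q → q* = 9.4355, p* = 161.9355.
The subsidy lowers effective supply by 25: p = 127.5 + q.
New quantity: 211 − 5.2q = 127.5 + q → q' = 13.4677.
Overproduction Δq = 13.4677 − 9.4355 = 4.0322; wedge = subsidy = 25.
Welfare loss = ½ × 4.0322 × 25 = 50.40.

50.40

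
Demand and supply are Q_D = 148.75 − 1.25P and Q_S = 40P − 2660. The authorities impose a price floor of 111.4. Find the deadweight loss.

1208.93

In inverse form: demand P = 119 − 0.8Q, supply P = 66.5 + 0.025Q.
Competitive equilibrium: 119 − 0.8Q = 66.5 + 0.025Q → Q* = 63.6364, P* = 68.0909.
At the floor P = 111.4, quantity demanded = (119 − 111.4)/0.8 = 9.5.
Sellers' marginal cost at Q' = 9.5: 66.5 + 0.025·9.5 = 66.7375.
ΔQ = 63.6364 − 9.5 = 54.1364; wedge = 111.4 − 66.7375 = 44.6625.
Welfare loss = ½ × 54.1364 × 44.6625 = 1208.93.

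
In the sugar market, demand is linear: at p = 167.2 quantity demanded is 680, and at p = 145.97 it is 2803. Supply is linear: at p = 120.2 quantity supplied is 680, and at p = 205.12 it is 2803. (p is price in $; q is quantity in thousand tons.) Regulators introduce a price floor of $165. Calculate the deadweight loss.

Demand slope = (145.97 − 167.2)/(2803 − 680) = −0.01, so p = 174 − 0.01q.
Supply slope = (205.12 − 120.2)/(2803 − 680) = 0.04, so p = 93 + 0.04q.
Competitive equilibrium: 174 − 0.01q = 93 + 0.04q → q* = 1620, p* = 157.8.
At the floor p = 165, quantity demanded = (174 − 165)/0.01 = 900.
Sellers' marginal cost at q' = 900: 93 + 0.04·900 = 129.
Δq = 1620 − 900 = 720; wedge = 165 − 129 = 36.
Welfare loss = ½ × 720 × 36 = $12960 thousand.

$12960 thousand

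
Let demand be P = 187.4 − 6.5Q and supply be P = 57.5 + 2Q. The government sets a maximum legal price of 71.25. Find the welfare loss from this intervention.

300.41

Competitive equilibrium: 187.4 − 6.5Q = 57.5 + 2Q → Q* = 15.2824, P* = 88.0647.
At the ceiling P = 71.25, quantity supplied = (71.25 − 57.5)/2 = 6.875.
Willingness to pay at Q' = 6.875: 187.4 − 6.5·6.875 = 142.7125.
ΔQ = 15.2824 − 6.875 = 8.4074; wedge = 142.7125 − 71.25 = 71.4625.
DWL = ½ × 8.4074 × 71.4625 = 300.41.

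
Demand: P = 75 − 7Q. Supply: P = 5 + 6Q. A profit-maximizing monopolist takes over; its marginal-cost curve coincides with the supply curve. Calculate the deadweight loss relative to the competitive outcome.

Competitive equilibrium: 75 − 7Q = 5 + 6Q → Q* = 5.3846, P* = 37.3077.
Marginal revenue: MR = 75 − 14Q. Set MR = MC: 75 − 14Q = 5 + 6Q → Q_m = 3.5.
Price P_m = 75 − 7·3.5 = 50.5; MC(Q_m) = 5 + 6·3.5 = 26.
Competitive Q* = 5.3846, so ΔQ = 1.8846; wedge = 50.5 − 26 = 24.5.
The triangle = ½ × 1.8846 × 24.5 = 23.09.

23.09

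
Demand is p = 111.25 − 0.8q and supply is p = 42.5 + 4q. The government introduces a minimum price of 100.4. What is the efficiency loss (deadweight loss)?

1.39

Competitive equilibrium: 111.25 − 0.8q = 42.5 + 4q → q* = 14.3229, p* = 99.7917.
At the floor p = 100.4, quantity demanded = (111.25 − 100.4)/0.8 = 13.5625.
Sellers' marginal cost at q' = 13.5625: 42.5 + 4·13.5625 = 96.75.
Δq = 14.3229 − 13.5625 = 0.7604; wedge = 100.4 − 96.75 = 3.65.
Welfare loss = ½ × 0.7604 × 3.65 = 1.39.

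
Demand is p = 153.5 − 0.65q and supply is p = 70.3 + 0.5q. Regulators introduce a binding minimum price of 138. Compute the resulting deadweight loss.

1352.64

Competitive equilibrium: 153.5 − 0.65q = 70.3 + 0.5q → q* = 72.34783, p* = 106.47391.
At the floor p = 138, quantity demanded = (153.5 − 138)/0.65 = 23.84615.
Sellers' marginal cost at q' = 23.84615: 70.3 + 0.5·23.84615 = 82.22308.
Δq = 72.34783 − 23.84615 = 48.50168; wedge = 138 − 82.22308 = 55.77692.
The triangle = ½ × 48.50168 × 55.77692 = 1352.64.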